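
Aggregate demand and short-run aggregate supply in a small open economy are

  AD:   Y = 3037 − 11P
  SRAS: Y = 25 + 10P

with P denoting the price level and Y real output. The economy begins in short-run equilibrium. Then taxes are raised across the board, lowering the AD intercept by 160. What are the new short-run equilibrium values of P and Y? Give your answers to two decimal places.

This is a negative demand shock: AD shifts left.
New AD: Y = 2877 − 11P.
Set AD = SRAS: 2877 − 11P = 25 + 10P, so 2852 = 21P and P = 135.81.
Substituting into AD, Y = 1383.10.

P = 135.81, Y = 1383.10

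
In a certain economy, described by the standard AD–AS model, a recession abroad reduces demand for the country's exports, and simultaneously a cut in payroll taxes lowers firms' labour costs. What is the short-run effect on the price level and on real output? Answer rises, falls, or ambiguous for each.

Price level: falls; output: ambiguous

The first event is a negative demand shock: AD shifts left, which by itself pushes P down and Y down.
The second is a favourable supply shock: SRAS shifts right, which by itself pushes P down and Y up.
Both shocks push P down, so P falls. The two shocks push Y in opposite directions, so the effect on Y is ambiguous.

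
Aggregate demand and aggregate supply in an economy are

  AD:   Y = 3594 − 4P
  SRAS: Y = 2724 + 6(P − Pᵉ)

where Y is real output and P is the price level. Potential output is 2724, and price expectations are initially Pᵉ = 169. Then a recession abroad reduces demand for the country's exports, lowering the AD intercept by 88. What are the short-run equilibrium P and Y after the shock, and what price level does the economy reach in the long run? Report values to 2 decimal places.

Short run: P = 179.60, Y = 2787.60. Long run: P = 195.50.

AD shifts left: new AD is Y = 3506 − 4P. With Pᵉ = 169, SRAS is Y = 1710 + 6P.
Short run: 3506 − 4P = 1710 + 6P gives 1796 = 10P, so P = 179.60 and Y = 3506 − 4P = 2787.60.
Y = 2787.60 is above potential 2724; expectations adjust and SRAS shifts left until Y = 2724.
Long run: on the new AD curve, 2724 = 3506 − 4P gives P = 195.50.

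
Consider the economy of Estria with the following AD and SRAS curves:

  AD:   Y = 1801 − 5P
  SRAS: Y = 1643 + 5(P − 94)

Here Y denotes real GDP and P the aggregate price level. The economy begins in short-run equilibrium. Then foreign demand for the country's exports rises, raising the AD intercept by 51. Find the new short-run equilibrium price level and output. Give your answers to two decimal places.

P = 67.90, Y = 1512.50

This is a positive demand shock: AD shifts right.
New AD: Y = 1852 − 5P.
SRAS can be written Y = 1173 + 5P.
Set AD = SRAS: 1852 − 5P = 1173 + 5P, so 679 = 10P and P = 67.90.
Substituting into AD, Y = 1512.50.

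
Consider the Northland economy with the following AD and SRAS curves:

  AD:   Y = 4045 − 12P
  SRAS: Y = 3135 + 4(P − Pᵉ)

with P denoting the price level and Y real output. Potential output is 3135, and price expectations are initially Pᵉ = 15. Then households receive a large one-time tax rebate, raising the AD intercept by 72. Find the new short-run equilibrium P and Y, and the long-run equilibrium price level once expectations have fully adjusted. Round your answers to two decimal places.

AD shifts right: new AD is Y = 4117 − 12P. With Pᵉ = 15, SRAS is Y = 3075 + 4P.
Short run: 4117 − 12P = 3075 + 4P gives 1042 = 16P, so P = 65.13 and Y = 4117 − 12P = 3335.50.
Y = 3335.50 is above potential 3135; expectations adjust and SRAS shifts left until Y = 3135.
Long run: on the new AD curve, 3135 = 4117 − 12P gives P = 81.83.

Short run: P = 65.13, Y = 3335.50. Long run: P = 81.83.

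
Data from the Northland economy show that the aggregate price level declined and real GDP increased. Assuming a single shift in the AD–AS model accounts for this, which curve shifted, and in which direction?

SRAS shifted right

P fell and Y rose. An AD shift moves P and Y in the same direction; an SRAS shift moves them in opposite directions.
Here P and Y moved in opposite directions, so the SRAS curve shifted.
Since Y rose, SRAS shifted right.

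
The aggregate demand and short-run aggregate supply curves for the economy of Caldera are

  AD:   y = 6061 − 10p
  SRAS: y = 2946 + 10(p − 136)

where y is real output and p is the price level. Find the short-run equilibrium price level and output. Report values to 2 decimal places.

Write SRAS as y = 2946 + 10p − 1360 = 1586 + 10p.
Set AD = SRAS: 6061 − 10p = 1586 + 10p, so 4475 = 20p and p = 223.75.
Substituting into AD, y = 6061 − 10p = 3823.50.

p = 223.75, y = 3823.50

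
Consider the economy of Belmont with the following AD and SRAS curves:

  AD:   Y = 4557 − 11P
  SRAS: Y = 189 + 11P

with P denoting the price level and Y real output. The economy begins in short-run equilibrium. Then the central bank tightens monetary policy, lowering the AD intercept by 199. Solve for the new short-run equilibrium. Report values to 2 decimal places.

P = 189.50, Y = 2273.50

This is a negative demand shock: AD shifts left.
New AD: Y = 4358 − 11P.
Set AD = SRAS: 4358 − 11P = 189 + 11P, so 4169 = 22P and P = 189.50.
Substituting into AD, Y = 2273.50.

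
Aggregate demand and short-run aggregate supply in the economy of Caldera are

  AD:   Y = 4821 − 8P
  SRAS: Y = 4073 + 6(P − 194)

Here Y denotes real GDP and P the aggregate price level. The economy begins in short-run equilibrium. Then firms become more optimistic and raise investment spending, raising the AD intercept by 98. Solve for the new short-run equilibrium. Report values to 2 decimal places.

This is a positive demand shock: AD shifts right.
New AD: Y = 4919 − 8P.
SRAS can be written Y = 2909 + 6P.
Set AD = SRAS: 4919 − 8P = 2909 + 6P, so 2010 = 14P and P = 143.57.
Substituting into AD, Y = 3770.43.

P = 143.57, Y = 3770.43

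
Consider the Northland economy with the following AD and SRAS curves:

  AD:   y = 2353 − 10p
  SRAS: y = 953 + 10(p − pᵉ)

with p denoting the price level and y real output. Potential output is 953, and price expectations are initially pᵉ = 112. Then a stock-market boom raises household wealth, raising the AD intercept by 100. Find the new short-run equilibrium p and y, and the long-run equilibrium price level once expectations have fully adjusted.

Short run: p = 131, y = 1143. Long run: p = 150.

AD shifts right: new AD is y = 2453 − 10p. With pᵉ = 112, SRAS is y = 10p − 167.
Short run: 2453 − 10p = 10p − 167 gives 2620 = 20p, so p = 131 and y = 2453 − 10·131 = 1143.
y = 1143 is above potential 953; expectations adjust and SRAS shifts left until y = 953.
Long run: on the new AD curve, 953 = 2453 − 10p gives p = 150.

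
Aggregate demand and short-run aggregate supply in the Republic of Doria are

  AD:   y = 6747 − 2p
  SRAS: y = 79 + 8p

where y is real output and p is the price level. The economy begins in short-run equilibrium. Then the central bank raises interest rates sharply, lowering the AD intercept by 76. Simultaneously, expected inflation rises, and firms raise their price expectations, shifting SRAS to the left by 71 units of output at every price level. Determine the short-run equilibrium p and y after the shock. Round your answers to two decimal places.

p = 666.30, y = 5338.40

After both shocks: AD is y = 6671 − 2p and SRAS is y = 8 + 8p.
Setting them equal: 6663 = 10p, so p = 666.30.
Substituting into AD, y = 5338.40.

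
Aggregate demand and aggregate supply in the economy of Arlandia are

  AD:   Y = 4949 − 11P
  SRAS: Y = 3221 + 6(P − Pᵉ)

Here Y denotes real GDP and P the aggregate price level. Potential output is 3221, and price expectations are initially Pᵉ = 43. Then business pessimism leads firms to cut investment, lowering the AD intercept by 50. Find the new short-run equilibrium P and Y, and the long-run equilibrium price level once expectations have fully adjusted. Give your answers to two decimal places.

AD shifts left: new AD is Y = 4899 − 11P. With Pᵉ = 43, SRAS is Y = 2963 + 6P.
Short run: 4899 − 11P = 2963 + 6P gives 1936 = 17P, so P = 113.88 and Y = 4899 − 11P = 3646.29.
Y = 3646.29 is above potential 3221; expectations adjust and SRAS shifts left until Y = 3221.
Long run: on the new AD curve, 3221 = 4899 − 11P gives P = 152.55.

Short run: P = 113.88, Y = 3646.29. Long run: P = 152.55.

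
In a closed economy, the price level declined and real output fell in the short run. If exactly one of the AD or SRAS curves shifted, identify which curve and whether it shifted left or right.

AD shifted left

P fell and Y fell. An AD shift moves P and Y in the same direction; an SRAS shift moves them in opposite directions.
Here P and Y moved in the same direction, so the AD curve shifted.
Since Y fell, AD shifted left.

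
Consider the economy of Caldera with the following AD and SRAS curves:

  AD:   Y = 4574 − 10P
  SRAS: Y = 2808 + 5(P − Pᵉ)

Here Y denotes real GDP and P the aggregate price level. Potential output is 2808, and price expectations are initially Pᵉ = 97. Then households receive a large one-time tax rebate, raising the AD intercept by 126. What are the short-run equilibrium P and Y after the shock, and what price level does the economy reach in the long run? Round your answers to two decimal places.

Short run: P = 158.47, Y = 3115.33. Long run: P = 189.20.

AD shifts right: new AD is Y = 4700 − 10P. With Pᵉ = 97, SRAS is Y = 2323 + 5P.
Short run: 4700 − 10P = 2323 + 5P gives 2377 = 15P, so P = 158.47 and Y = 4700 − 10P = 3115.33.
Y = 3115.33 is above potential 2808; expectations adjust and SRAS shifts left until Y = 2808.
Long run: on the new AD curve, 2808 = 4700 − 10P gives P = 189.20.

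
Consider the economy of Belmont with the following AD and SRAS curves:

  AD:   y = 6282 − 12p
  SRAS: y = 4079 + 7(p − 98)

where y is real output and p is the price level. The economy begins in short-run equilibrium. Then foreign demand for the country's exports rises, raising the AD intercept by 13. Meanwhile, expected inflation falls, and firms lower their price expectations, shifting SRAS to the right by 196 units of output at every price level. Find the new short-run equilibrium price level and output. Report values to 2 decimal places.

p = 142.42, y = 4585.95

After both shocks: AD is y = 6295 − 12p and SRAS is y = 3589 + 7p.
Setting them equal: 2706 = 19p, so p = 142.42.
Substituting into AD, y = 4585.95.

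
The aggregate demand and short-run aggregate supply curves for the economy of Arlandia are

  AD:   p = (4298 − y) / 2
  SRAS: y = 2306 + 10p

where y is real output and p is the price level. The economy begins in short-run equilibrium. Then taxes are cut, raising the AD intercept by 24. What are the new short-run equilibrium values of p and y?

p = 168, y = 3986

This is a positive demand shock: AD shifts right.
New AD: y = 4322 − 2p.
Set AD = SRAS: 4322 − 2p = 2306 + 10p, so 2016 = 12p and p = 168.
y = 4322 − 2·168 = 3986.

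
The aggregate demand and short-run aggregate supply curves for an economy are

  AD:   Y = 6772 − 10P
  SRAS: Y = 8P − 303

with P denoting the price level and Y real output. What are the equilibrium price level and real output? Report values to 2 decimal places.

P = 393.06, Y = 2841.44

Set AD = SRAS: 6772 − 10P = 8P − 303, so 7075 = 18P and P = 393.06.
Substituting into AD, Y = 6772 − 10P = 2841.44.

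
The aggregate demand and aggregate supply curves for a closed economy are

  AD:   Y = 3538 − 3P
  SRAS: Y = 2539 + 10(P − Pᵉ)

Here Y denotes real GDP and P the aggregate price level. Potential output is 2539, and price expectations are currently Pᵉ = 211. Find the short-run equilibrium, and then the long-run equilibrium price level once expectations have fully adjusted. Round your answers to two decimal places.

Short run: P = 239.15, Y = 2820.54. Long run: P = 333.00.

Short run: with Pᵉ = 211, SRAS is Y = 429 + 10P. Setting AD = SRAS gives 3109 = 13P, so P = 239.15 and Y = 3538 − 3P = 2820.54.
Output 2820.54 is above potential 2539, so over time expected prices rise and SRAS shifts left until Y returns to 2539.
Long run: Y = 2539 on the AD curve gives 2539 = 3538 − 3P, so P = 333.00.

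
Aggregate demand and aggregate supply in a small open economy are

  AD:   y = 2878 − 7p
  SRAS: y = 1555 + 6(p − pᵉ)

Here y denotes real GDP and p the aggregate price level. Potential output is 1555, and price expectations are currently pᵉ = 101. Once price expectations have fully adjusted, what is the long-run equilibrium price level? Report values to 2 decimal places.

Short run: with pᵉ = 101, SRAS is y = 949 + 6p. Setting AD = SRAS gives 1929 = 13p, so p = 148.38 and y = 2878 − 7p = 1839.31.
Output 1839.31 is above potential 1555, so over time expected prices rise and SRAS shifts left until y returns to 1555.
Long run: y = 1555 on the AD curve gives 1555 = 2878 − 7p, so p = 189.00.

Long-run p = 189.00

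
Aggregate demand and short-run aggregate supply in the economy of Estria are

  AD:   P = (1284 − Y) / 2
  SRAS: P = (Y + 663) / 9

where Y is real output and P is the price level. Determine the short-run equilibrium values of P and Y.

P = 177, Y = 930

Rearrange AD to Y = 1284 − 2P.
Rearrange SRAS to Y = 9P − 663.
Set AD = SRAS: 1284 − 2P = 9P − 663, so 1947 = 11P and P = 177.
Then Y = 1284 − 2·177 = 930.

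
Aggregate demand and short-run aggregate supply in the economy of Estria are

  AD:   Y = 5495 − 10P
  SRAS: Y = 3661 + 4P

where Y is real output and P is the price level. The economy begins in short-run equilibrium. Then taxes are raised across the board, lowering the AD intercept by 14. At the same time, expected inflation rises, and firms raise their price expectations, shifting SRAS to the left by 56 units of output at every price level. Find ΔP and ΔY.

ΔP = +3, ΔY = -44

After both shocks: AD is Y = 5481 − 10P and SRAS is Y = 3605 + 4P.
Setting them equal: 1876 = 14P, so P = 134.
Y = 5481 − 10·134 = 4141.
Initially P = 131, Y = 4185, so ΔP = +3 and ΔY = -44.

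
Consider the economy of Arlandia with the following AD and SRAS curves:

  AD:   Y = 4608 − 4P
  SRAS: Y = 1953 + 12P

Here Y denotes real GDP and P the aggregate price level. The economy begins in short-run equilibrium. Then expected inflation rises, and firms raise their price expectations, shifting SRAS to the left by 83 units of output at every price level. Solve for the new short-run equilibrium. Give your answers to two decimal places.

This is a negative supply shock: SRAS shifts left.
New SRAS: Y = 1870 + 12P.
Set AD = SRAS: 4608 − 4P = 1870 + 12P, so 2738 = 16P and P = 171.13.
Substituting into AD, Y = 3923.50.

P = 171.13, Y = 3923.50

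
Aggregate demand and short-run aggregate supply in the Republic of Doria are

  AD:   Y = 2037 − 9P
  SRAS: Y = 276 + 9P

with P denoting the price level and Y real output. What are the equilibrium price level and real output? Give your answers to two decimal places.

Set AD = SRAS: 2037 − 9P = 276 + 9P, so 1761 = 18P and P = 97.83.
Substituting into AD, Y = 2037 − 9P = 1156.50.

P = 97.83, Y = 1156.50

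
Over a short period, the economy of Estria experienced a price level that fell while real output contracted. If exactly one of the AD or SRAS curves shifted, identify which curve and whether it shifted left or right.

AD shifted left

P fell and Y fell. An AD shift moves P and Y in the same direction; an SRAS shift moves them in opposite directions.
Here P and Y moved in the same direction, so the AD curve shifted.
Since Y fell, AD shifted left.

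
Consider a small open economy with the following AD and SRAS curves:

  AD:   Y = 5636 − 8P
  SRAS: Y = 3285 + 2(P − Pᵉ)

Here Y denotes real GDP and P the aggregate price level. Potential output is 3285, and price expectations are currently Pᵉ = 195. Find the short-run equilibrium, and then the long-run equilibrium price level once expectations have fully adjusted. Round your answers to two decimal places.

Short run: with Pᵉ = 195, SRAS is Y = 2895 + 2P. Setting AD = SRAS gives 2741 = 10P, so P = 274.10 and Y = 5636 − 8P = 3443.20.
Output 3443.20 is above potential 3285, so over time expected prices rise and SRAS shifts left until Y returns to 3285.
Long run: Y = 3285 on the AD curve gives 3285 = 5636 − 8P, so P = 293.88.

Short run: P = 274.10, Y = 3443.20. Long run: P = 293.88.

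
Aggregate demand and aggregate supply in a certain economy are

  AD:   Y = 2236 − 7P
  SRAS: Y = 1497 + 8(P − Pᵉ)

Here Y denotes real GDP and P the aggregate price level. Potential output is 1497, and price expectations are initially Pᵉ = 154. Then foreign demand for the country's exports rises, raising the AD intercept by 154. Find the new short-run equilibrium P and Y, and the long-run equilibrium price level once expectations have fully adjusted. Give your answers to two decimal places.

Short run: P = 141.67, Y = 1398.33. Long run: P = 127.57.

AD shifts right: new AD is Y = 2390 − 7P. With Pᵉ = 154, SRAS is Y = 265 + 8P.
Short run: 2390 − 7P = 265 + 8P gives 2125 = 15P, so P = 141.67 and Y = 2390 − 7P = 1398.33.
Y = 1398.33 is below potential 1497; expectations adjust and SRAS shifts right until Y = 1497.
Long run: on the new AD curve, 1497 = 2390 − 7P gives P = 127.57.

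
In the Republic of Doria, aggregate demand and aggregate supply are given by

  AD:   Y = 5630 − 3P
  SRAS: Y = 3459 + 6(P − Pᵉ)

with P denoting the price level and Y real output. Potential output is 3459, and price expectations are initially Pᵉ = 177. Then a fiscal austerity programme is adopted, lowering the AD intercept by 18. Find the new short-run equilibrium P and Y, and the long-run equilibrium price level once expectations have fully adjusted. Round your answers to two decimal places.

AD shifts left: new AD is Y = 5612 − 3P. With Pᵉ = 177, SRAS is Y = 2397 + 6P.
Short run: 5612 − 3P = 2397 + 6P gives 3215 = 9P, so P = 357.22 and Y = 5612 − 3P = 4540.33.
Y = 4540.33 is above potential 3459; expectations adjust and SRAS shifts left until Y = 3459.
Long run: on the new AD curve, 3459 = 5612 − 3P gives P = 717.67.

Short run: P = 357.22, Y = 4540.33. Long run: P = 717.67.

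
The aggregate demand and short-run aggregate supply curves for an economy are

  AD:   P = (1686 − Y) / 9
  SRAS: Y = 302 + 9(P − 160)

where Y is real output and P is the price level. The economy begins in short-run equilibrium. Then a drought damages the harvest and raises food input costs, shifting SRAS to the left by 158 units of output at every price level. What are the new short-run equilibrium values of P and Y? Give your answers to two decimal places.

P = 165.67, Y = 195.00

This is a negative supply shock: SRAS shifts left.
New SRAS: Y = 9P − 1296.
Set AD = SRAS: 1686 − 9P = 9P − 1296, so 2982 = 18P and P = 165.67.
Substituting into AD, Y = 195.00.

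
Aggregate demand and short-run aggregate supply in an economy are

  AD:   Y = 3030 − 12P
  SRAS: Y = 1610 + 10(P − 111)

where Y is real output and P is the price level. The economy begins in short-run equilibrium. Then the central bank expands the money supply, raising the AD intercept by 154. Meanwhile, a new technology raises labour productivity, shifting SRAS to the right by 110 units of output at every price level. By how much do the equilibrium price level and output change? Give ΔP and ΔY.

ΔP = +2, ΔY = +130

After both shocks: AD is Y = 3184 − 12P and SRAS is Y = 610 + 10P.
Setting them equal: 2574 = 22P, so P = 117.
Y = 3184 − 12·117 = 1780.
Initially P = 115, Y = 1650, so ΔP = +2 and ΔY = +130.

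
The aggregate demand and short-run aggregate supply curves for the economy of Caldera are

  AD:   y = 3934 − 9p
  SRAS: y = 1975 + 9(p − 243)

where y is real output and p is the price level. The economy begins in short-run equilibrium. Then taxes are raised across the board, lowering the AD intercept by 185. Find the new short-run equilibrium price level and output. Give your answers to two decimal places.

p = 220.06, y = 1768.50

This is a negative demand shock: AD shifts left.
New AD: y = 3749 − 9p.
SRAS can be written y = 9p − 212.
Set AD = SRAS: 3749 − 9p = 9p − 212, so 3961 = 18p and p = 220.06.
Substituting into AD, y = 1768.50.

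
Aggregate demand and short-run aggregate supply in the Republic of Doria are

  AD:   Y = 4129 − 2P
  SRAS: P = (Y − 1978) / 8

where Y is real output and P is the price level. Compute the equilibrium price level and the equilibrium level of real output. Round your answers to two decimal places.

Rearrange SRAS to Y = 1978 + 8P.
Set AD = SRAS: 4129 − 2P = 1978 + 8P, so 2151 = 10P and P = 215.10.
Substituting into AD, Y = 4129 − 2P = 3698.80.

P = 215.10, Y = 3698.80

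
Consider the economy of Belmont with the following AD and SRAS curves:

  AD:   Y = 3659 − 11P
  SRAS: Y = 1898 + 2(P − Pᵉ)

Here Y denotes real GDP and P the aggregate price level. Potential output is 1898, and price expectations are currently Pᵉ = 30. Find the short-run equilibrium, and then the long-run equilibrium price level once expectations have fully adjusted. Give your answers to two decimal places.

Short run: with Pᵉ = 30, SRAS is Y = 1838 + 2P. Setting AD = SRAS gives 1821 = 13P, so P = 140.08 and Y = 3659 − 11P = 2118.15.
Output 2118.15 is above potential 1898, so over time expected prices rise and SRAS shifts left until Y returns to 1898.
Long run: Y = 1898 on the AD curve gives 1898 = 3659 − 11P, so P = 160.09.

Short run: P = 140.08, Y = 2118.15. Long run: P = 160.09.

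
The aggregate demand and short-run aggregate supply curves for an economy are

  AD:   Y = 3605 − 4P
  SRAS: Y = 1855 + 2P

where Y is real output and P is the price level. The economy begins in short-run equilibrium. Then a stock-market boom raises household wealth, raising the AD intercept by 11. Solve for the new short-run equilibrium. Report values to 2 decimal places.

P = 293.50, Y = 2442.00

This is a positive demand shock: AD shifts right.
New AD: Y = 3616 − 4P.
Set AD = SRAS: 3616 − 4P = 1855 + 2P, so 1761 = 6P and P = 293.50.
Substituting into AD, Y = 2442.00.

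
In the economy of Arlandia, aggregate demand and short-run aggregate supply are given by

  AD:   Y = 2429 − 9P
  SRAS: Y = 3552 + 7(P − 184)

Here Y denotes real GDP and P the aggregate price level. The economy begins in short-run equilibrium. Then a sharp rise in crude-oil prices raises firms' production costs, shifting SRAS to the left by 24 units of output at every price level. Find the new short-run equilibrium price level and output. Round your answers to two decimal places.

This is a negative supply shock: SRAS shifts left.
New SRAS: Y = 2240 + 7P.
Set AD = SRAS: 2429 − 9P = 2240 + 7P, so 189 = 16P and P = 11.81.
Substituting into AD, Y = 2322.69.

P = 11.81, Y = 2322.69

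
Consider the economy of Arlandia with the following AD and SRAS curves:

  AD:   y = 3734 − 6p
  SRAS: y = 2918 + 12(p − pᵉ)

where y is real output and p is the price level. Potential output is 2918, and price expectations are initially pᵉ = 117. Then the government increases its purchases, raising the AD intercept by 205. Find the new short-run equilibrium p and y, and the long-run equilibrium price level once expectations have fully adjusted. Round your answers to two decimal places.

AD shifts right: new AD is y = 3939 − 6p. With pᵉ = 117, SRAS is y = 1514 + 12p.
Short run: 3939 − 6p = 1514 + 12p gives 2425 = 18p, so p = 134.72 and y = 3939 − 6p = 3130.67.
y = 3130.67 is above potential 2918; expectations adjust and SRAS shifts left until y = 2918.
Long run: on the new AD curve, 2918 = 3939 − 6p gives p = 170.17.

Short run: p = 134.72, y = 3130.67. Long run: p = 170.17.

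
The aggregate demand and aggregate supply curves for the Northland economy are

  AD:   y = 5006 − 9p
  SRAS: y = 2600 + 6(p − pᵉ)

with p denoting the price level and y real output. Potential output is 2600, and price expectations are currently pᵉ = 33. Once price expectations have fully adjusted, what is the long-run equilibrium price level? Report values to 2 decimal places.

Long-run p = 267.33

Short run: with pᵉ = 33, SRAS is y = 2402 + 6p. Setting AD = SRAS gives 2604 = 15p, so p = 173.60 and y = 5006 − 9p = 3443.60.
Output 3443.60 is above potential 2600, so over time expected prices rise and SRAS shifts left until y returns to 2600.
Long run: y = 2600 on the AD curve gives 2600 = 5006 − 9p, so p = 267.33.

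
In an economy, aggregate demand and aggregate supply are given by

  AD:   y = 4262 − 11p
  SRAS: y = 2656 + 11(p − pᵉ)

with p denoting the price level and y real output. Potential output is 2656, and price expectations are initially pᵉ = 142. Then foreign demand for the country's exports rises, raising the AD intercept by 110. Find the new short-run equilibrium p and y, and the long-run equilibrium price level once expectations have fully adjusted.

Short run: p = 149, y = 2733. Long run: p = 156.

AD shifts right: new AD is y = 4372 − 11p. With pᵉ = 142, SRAS is y = 1094 + 11p.
Short run: 4372 − 11p = 1094 + 11p gives 3278 = 22p, so p = 149 and y = 4372 − 11·149 = 2733.
y = 2733 is above potential 2656; expectations adjust and SRAS shifts left until y = 2656.
Long run: on the new AD curve, 2656 = 4372 − 11p gives p = 156.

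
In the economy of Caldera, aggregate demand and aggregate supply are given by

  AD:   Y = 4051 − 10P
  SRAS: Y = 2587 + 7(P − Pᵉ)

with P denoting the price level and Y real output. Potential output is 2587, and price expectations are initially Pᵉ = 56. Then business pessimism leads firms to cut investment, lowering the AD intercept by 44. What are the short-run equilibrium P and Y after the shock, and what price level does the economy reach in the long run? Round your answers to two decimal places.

Short run: P = 106.59, Y = 2941.12. Long run: P = 142.00.

AD shifts left: new AD is Y = 4007 − 10P. With Pᵉ = 56, SRAS is Y = 2195 + 7P.
Short run: 4007 − 10P = 2195 + 7P gives 1812 = 17P, so P = 106.59 and Y = 4007 − 10P = 2941.12.
Y = 2941.12 is above potential 2587; expectations adjust and SRAS shifts left until Y = 2587.
Long run: on the new AD curve, 2587 = 4007 − 10P gives P = 142.00.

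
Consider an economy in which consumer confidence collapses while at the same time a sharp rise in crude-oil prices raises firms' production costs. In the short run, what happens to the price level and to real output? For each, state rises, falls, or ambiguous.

Price level: ambiguous; output: falls

The first event is a negative demand shock: AD shifts left, which by itself pushes P down and Y down.
The second is an adverse supply shock: SRAS shifts left, which by itself pushes P up and Y down.
The two shocks push P in opposite directions, so the effect on P is ambiguous. Both shocks push Y down, so Y falls.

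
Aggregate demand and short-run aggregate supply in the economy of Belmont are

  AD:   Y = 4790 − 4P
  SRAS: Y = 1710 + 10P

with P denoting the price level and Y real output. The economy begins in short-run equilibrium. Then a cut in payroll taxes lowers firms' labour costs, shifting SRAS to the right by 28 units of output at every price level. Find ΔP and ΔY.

ΔP = -2, ΔY = +8

This is a positive supply shock: SRAS shifts right.
New SRAS: Y = 1738 + 10P.
Set AD = SRAS: 4790 − 4P = 1738 + 10P, so 3052 = 14P and P = 218.
Y = 4790 − 4·218 = 3918.
Initially P = 220, Y = 3910, so ΔP = -2 and ΔY = +8.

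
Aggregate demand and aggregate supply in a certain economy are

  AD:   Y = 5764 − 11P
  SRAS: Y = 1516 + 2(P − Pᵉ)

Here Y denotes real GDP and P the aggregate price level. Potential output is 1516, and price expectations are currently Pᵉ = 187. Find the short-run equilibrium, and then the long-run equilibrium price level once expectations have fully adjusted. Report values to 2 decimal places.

Short run: P = 355.54, Y = 1853.08. Long run: P = 386.18.

Short run: with Pᵉ = 187, SRAS is Y = 1142 + 2P. Setting AD = SRAS gives 4622 = 13P, so P = 355.54 and Y = 5764 − 11P = 1853.08.
Output 1853.08 is above potential 1516, so over time expected prices rise and SRAS shifts left until Y returns to 1516.
Long run: Y = 1516 on the AD curve gives 1516 = 5764 − 11P, so P = 386.18.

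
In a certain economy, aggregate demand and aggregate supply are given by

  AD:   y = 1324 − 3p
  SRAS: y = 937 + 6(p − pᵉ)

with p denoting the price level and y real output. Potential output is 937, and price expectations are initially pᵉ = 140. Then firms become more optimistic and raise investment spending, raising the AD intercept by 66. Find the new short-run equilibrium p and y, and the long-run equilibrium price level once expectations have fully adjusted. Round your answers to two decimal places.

Short run: p = 143.67, y = 959.00. Long run: p = 151.00.

AD shifts right: new AD is y = 1390 − 3p. With pᵉ = 140, SRAS is y = 97 + 6p.
Short run: 1390 − 3p = 97 + 6p gives 1293 = 9p, so p = 143.67 and y = 1390 − 3p = 959.00.
y = 959.00 is above potential 937; expectations adjust and SRAS shifts left until y = 937.
Long run: on the new AD curve, 937 = 1390 − 3p gives p = 151.00.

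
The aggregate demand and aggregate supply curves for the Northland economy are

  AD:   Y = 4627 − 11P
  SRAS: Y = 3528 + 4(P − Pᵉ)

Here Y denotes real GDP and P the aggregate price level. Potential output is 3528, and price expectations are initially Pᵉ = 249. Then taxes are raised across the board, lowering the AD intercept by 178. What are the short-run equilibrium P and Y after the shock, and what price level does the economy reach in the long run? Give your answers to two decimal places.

Short run: P = 127.80, Y = 3043.20. Long run: P = 83.73.

AD shifts left: new AD is Y = 4449 − 11P. With Pᵉ = 249, SRAS is Y = 2532 + 4P.
Short run: 4449 − 11P = 2532 + 4P gives 1917 = 15P, so P = 127.80 and Y = 4449 − 11P = 3043.20.
Y = 3043.20 is below potential 3528; expectations adjust and SRAS shifts right until Y = 3528.
Long run: on the new AD curve, 3528 = 4449 − 11P gives P = 83.73.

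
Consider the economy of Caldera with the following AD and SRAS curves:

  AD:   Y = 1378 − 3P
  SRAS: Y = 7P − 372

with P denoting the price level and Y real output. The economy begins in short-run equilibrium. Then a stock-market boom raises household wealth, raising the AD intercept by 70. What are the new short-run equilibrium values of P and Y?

P = 182, Y = 902

This is a positive demand shock: AD shifts right.
New AD: Y = 1448 − 3P.
Set AD = SRAS: 1448 − 3P = 7P − 372, so 1820 = 10P and P = 182.
Y = 1448 − 3·182 = 902.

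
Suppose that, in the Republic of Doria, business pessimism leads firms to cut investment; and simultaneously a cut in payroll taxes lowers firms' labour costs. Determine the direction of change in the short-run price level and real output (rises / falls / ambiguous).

The first event is a negative demand shock: AD shifts left, which by itself pushes P down and Y down.
The second is a favourable supply shock: SRAS shifts right, which by itself pushes P down and Y up.
Both shocks push P down, so P falls. The two shocks push Y in opposite directions, so the effect on Y is ambiguous.

Price level: falls; output: ambiguous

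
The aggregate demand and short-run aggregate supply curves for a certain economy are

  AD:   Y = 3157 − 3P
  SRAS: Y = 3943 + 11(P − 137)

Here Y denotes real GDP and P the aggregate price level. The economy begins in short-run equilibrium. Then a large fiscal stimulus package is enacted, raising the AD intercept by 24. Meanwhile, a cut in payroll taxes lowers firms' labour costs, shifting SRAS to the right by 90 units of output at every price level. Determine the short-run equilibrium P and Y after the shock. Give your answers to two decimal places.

After both shocks: AD is Y = 3181 − 3P and SRAS is Y = 2526 + 11P.
Setting them equal: 655 = 14P, so P = 46.79.
Substituting into AD, Y = 3040.64.

P = 46.79, Y = 3040.64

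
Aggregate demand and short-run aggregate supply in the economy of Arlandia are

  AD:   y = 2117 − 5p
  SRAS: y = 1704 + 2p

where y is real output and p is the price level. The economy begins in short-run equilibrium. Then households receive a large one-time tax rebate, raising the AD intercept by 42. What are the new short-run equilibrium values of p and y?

p = 65, y = 1834

This is a positive demand shock: AD shifts right.
New AD: y = 2159 − 5p.
Set AD = SRAS: 2159 − 5p = 1704 + 2p, so 455 = 7p and p = 65.
y = 2159 − 5·65 = 1834.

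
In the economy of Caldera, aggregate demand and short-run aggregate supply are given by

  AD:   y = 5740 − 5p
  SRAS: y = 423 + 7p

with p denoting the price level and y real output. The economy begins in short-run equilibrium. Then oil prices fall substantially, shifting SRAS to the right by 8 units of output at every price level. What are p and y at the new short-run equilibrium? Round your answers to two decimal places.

This is a positive supply shock: SRAS shifts right.
New SRAS: y = 431 + 7p.
Set AD = SRAS: 5740 − 5p = 431 + 7p, so 5309 = 12p and p = 442.42.
Substituting into AD, y = 3527.92.

p = 442.42, y = 3527.92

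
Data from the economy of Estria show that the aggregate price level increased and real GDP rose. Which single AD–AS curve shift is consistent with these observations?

AD shifted right

P rose and Y rose. An AD shift moves P and Y in the same direction; an SRAS shift moves them in opposite directions.
Here P and Y moved in the same direction, so the AD curve shifted.
Since Y rose, AD shifted right.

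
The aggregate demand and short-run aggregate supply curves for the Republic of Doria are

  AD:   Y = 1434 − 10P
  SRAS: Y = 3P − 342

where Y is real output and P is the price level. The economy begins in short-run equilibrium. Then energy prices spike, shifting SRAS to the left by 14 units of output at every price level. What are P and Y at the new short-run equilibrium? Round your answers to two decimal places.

P = 137.69, Y = 57.08

This is a negative supply shock: SRAS shifts left.
New SRAS: Y = 3P − 356.
Set AD = SRAS: 1434 − 10P = 3P − 356, so 1790 = 13P and P = 137.69.
Substituting into AD, Y = 57.08.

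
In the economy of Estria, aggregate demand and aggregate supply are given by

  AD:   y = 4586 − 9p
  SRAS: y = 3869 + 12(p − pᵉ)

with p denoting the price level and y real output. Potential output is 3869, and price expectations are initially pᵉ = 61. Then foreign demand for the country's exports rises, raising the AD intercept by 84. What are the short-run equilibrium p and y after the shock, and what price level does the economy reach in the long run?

Short run: p = 73, y = 4013. Long run: p = 89.

AD shifts right: new AD is y = 4670 − 9p. With pᵉ = 61, SRAS is y = 3137 + 12p.
Short run: 4670 − 9p = 3137 + 12p gives 1533 = 21p, so p = 73 and y = 4670 − 9·73 = 4013.
y = 4013 is above potential 3869; expectations adjust and SRAS shifts left until y = 3869.
Long run: on the new AD curve, 3869 = 4670 − 9p gives p = 89.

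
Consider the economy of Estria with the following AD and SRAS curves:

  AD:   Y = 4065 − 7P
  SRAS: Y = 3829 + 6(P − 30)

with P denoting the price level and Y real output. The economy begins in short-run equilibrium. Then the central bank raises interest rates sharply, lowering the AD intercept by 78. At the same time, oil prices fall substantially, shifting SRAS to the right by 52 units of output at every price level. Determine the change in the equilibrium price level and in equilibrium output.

After both shocks: AD is Y = 3987 − 7P and SRAS is Y = 3701 + 6P.
Setting them equal: 286 = 13P, so P = 22.
Y = 3987 − 7·22 = 3833.
Initially P = 32, Y = 3841, so ΔP = -10 and ΔY = -8.

ΔP = -10, ΔY = -8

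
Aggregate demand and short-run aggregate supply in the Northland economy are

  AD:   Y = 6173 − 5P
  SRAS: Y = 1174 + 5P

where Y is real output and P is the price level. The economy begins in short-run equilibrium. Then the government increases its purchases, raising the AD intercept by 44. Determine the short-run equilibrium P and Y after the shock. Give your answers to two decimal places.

P = 504.30, Y = 3695.50

This is a positive demand shock: AD shifts right.
New AD: Y = 6217 − 5P.
Set AD = SRAS: 6217 − 5P = 1174 + 5P, so 5043 = 10P and P = 504.30.
Substituting into AD, Y = 3695.50.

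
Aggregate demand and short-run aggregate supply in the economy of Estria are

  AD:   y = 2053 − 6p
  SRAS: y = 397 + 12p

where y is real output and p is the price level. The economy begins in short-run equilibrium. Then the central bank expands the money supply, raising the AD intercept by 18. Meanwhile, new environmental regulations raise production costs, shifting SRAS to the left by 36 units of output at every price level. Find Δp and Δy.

After both shocks: AD is y = 2071 − 6p and SRAS is y = 361 + 12p.
Setting them equal: 1710 = 18p, so p = 95.
y = 2071 − 6·95 = 1501.
Initially p = 92, y = 1501, so Δp = +3 and Δy = +0.

Δp = +3, Δy = +0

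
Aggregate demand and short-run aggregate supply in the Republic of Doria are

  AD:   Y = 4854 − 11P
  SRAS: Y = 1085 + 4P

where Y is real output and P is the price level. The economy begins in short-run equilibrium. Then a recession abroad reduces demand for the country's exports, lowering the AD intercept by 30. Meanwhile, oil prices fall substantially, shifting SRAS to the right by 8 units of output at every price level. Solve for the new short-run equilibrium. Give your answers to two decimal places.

P = 248.73, Y = 2087.93

After both shocks: AD is Y = 4824 − 11P and SRAS is Y = 1093 + 4P.
Setting them equal: 3731 = 15P, so P = 248.73.
Substituting into AD, Y = 2087.93.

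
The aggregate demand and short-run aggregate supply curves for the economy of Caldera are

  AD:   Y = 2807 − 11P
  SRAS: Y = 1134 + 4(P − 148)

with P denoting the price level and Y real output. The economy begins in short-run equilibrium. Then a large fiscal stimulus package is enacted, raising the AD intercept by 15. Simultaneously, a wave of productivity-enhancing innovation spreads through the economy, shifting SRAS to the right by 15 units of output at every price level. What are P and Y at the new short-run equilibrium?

P = 151, Y = 1161

After both shocks: AD is Y = 2822 − 11P and SRAS is Y = 557 + 4P.
Setting them equal: 2265 = 15P, so P = 151.
Y = 2822 − 11·151 = 1161.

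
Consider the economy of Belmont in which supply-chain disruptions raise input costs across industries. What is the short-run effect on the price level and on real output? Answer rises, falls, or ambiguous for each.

This is an adverse supply shock: SRAS shifts left.
Moving along the downward-sloping AD curve, P rises and Y falls.

Price level: rises; output: falls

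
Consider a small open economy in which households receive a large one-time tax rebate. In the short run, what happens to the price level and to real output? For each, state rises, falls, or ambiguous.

Price level: rises; output: rises

This is a positive demand shock: AD shifts right.
Moving along the upward-sloping SRAS curve, P rises and Y rises.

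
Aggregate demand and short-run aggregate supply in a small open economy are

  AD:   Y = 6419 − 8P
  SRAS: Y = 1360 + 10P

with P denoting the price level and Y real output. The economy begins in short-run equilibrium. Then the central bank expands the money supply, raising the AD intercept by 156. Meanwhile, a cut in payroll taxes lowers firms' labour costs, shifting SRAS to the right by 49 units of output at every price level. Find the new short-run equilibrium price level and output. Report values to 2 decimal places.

After both shocks: AD is Y = 6575 − 8P and SRAS is Y = 1409 + 10P.
Setting them equal: 5166 = 18P, so P = 287.00.
Substituting into AD, Y = 4279.00.

P = 287.00, Y = 4279.00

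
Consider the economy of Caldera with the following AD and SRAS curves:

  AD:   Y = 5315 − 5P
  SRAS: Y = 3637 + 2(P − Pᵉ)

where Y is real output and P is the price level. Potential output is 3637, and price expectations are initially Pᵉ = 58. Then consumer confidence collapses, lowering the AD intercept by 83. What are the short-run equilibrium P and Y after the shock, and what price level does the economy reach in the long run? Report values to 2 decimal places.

Short run: P = 244.43, Y = 4009.86. Long run: P = 319.00.

AD shifts left: new AD is Y = 5232 − 5P. With Pᵉ = 58, SRAS is Y = 3521 + 2P.
Short run: 5232 − 5P = 3521 + 2P gives 1711 = 7P, so P = 244.43 and Y = 5232 − 5P = 4009.86.
Y = 4009.86 is above potential 3637; expectations adjust and SRAS shifts left until Y = 3637.
Long run: on the new AD curve, 3637 = 5232 − 5P gives P = 319.00.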